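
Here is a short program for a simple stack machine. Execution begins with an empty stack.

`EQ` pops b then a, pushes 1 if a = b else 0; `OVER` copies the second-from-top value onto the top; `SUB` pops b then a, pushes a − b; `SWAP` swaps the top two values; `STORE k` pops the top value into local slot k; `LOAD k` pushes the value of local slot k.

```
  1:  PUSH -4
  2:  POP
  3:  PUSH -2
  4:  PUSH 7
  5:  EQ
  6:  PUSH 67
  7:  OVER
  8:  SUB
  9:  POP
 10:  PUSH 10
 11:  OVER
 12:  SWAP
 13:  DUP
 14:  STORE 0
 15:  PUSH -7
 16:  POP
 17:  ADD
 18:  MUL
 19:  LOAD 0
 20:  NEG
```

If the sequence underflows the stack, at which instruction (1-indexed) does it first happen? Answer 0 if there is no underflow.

PUSH -4  [-4]
POP      []
PUSH -2  [-2]
PUSH 7   [-2, 7]
EQ       [0]
PUSH 67  [0, 67]
OVER     [0, 67, 0]
SUB      [0, 67]
POP      [0]
PUSH 10  [0, 10]
OVER     [0, 10, 0]
SWAP     [0, 0, 10]
DUP      [0, 0, 10, 10]
STORE 0  [0, 0, 10]
PUSH -7  [0, 0, 10, -7]
POP      [0, 0, 10]
ADD      [0, 10]
MUL      [0]
LOAD 0   [0, 10]
NEG      [0, -10]

0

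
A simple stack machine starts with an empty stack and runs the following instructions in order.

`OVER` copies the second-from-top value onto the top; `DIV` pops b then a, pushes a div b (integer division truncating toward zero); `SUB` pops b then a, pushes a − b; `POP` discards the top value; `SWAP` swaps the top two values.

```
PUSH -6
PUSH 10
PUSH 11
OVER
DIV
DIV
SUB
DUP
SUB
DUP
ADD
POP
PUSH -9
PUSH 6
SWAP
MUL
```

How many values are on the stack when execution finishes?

PUSH -6 : [-6]
PUSH 10 : [-6, 10]
PUSH 11 : [-6, 10, 11]
OVER    : [-6, 10, 11, 10]
DIV     : [-6, 10, 1]
DIV     : [-6, 10]
SUB     : [-16]
DUP     : [-16, -16]
SUB     : [0]
DUP     : [0, 0]
ADD     : [0]
POP     : []
PUSH -9 : [-9]
PUSH 6  : [-9, 6]
SWAP    : [6, -9]
MUL     : [-54]

1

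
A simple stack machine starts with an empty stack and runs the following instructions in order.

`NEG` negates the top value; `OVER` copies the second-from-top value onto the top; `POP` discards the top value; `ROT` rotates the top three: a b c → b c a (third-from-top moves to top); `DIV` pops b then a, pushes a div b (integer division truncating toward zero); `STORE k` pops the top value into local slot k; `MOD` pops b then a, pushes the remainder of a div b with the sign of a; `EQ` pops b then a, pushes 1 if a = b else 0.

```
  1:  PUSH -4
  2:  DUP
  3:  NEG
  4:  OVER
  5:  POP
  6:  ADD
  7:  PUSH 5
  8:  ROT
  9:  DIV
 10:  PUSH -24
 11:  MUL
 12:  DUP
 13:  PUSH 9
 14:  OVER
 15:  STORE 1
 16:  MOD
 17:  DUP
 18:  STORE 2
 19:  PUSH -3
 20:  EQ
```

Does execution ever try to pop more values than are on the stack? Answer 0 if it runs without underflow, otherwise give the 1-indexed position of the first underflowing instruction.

8

PUSH -4 → -4
DUP     → -4 -4
NEG     → -4 4
OVER    → -4 4 -4
POP     → -4 4
ADD     → 0
PUSH 5  → 0 5
ROT  — needs 3 operands, stack has 2 → underflow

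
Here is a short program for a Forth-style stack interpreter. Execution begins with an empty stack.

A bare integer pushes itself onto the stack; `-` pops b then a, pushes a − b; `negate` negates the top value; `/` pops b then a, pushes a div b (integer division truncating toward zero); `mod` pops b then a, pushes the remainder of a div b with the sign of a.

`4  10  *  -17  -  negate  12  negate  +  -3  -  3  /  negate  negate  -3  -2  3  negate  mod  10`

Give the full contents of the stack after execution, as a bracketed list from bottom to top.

[-22, -3, -2, 10]

4      → 4
10     → 4 10
*      → 40
-17    → 40 -17
-      → 57
negate → -57
12     → -57 12
negate → -57 -12
+      → -69
-3     → -69 -3
-      → -66
3      → -66 3
/      → -22
negate → 22
negate → -22
-3     → -22 -3
-2     → -22 -3 -2
3      → -22 -3 -2 3
negate → -22 -3 -2 -3
mod    → -22 -3 -2
10     → -22 -3 -2 10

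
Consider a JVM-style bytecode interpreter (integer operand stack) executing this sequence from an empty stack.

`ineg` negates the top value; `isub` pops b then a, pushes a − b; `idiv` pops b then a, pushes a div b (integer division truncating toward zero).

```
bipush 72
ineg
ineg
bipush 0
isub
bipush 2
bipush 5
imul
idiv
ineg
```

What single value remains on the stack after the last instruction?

-7

bipush 72 → 72
ineg      → -72
ineg      → 72
bipush 0  → 72 0
isub      → 72
bipush 2  → 72 2
bipush 5  → 72 2 5
imul      → 72 10
idiv      → 7
ineg      → -7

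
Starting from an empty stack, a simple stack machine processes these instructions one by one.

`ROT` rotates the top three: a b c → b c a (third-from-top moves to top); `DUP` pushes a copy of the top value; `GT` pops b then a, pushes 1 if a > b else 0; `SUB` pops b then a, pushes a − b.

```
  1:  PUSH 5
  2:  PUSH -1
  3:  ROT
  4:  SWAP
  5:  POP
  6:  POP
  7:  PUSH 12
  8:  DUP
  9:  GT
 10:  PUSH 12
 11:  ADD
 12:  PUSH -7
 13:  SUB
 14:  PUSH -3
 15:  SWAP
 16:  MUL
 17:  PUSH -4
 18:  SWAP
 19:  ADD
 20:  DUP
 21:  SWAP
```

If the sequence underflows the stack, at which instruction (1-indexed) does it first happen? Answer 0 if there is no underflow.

3

PUSH 5  : [5]
PUSH -1 : [5, -1]
ROT  — needs 3 operands, stack has 2 → underflow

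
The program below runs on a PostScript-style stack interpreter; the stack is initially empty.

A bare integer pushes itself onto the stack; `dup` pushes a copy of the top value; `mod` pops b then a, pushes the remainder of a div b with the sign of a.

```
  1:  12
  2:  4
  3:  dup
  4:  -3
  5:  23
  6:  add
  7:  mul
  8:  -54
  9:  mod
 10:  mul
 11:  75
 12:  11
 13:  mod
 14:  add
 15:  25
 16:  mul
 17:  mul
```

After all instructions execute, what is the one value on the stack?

12   12
4    12 4
dup  12 4 4
-3   12 4 4 -3
23   12 4 4 -3 23
add  12 4 4 20
mul  12 4 80
-54  12 4 80 -54
mod  12 4 26
mul  12 104
75   12 104 75
11   12 104 75 11
mod  12 104 9
add  12 113
25   12 113 25
mul  12 2825
mul  33900

33900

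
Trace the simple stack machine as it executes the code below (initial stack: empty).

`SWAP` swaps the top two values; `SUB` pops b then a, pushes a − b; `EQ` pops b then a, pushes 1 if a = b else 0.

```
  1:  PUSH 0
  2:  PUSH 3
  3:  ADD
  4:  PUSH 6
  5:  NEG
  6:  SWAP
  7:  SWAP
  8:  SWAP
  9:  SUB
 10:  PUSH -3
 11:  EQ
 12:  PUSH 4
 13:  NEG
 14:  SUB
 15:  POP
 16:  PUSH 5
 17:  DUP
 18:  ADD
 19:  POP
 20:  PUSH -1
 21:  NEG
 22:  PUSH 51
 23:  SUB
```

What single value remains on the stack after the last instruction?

PUSH 0  -> [0]
PUSH 3  -> [0, 3]
ADD     -> [3]
PUSH 6  -> [3, 6]
NEG     -> [3, -6]
SWAP    -> [-6, 3]
SWAP    -> [3, -6]
SWAP    -> [-6, 3]
SUB     -> [-9]
PUSH -3 -> [-9, -3]
EQ      -> [0]
PUSH 4  -> [0, 4]
NEG     -> [0, -4]
SUB     -> [4]
POP     -> []
PUSH 5  -> [5]
DUP     -> [5, 5]
ADD     -> [10]
POP     -> []
PUSH -1 -> [-1]
NEG     -> [1]
PUSH 51 -> [1, 51]
SUB     -> [-50]

-50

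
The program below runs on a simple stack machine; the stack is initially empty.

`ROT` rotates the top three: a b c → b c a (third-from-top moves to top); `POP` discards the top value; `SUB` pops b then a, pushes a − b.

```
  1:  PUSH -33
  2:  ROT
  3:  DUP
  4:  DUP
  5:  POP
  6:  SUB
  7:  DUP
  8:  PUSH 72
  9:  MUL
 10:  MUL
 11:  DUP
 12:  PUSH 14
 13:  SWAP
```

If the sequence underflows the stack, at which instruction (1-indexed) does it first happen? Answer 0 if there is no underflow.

2

PUSH -33  -33
ROT  — needs 3 operands, stack has 1 → underflow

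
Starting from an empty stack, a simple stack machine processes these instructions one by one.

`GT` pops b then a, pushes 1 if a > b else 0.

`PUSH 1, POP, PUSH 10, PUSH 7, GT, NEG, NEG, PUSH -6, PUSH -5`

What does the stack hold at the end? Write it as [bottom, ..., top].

[1, -6, -5]

PUSH 1  : [1]
POP     : []
PUSH 10 : [10]
PUSH 7  : [10, 7]
GT      : [1]
NEG     : [-1]
NEG     : [1]
PUSH -6 : [1, -6]
PUSH -5 : [1, -6, -5]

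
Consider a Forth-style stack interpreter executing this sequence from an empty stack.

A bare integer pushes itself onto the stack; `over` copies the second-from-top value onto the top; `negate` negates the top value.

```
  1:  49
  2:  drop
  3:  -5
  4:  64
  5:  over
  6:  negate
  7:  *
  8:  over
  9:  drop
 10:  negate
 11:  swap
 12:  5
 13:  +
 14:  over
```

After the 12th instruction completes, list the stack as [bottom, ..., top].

49     : 49
drop   : (empty)
-5     : -5
64     : -5 64
over   : -5 64 -5
negate : -5 64 5
*      : -5 320
over   : -5 320 -5
drop   : -5 320
negate : -5 -320
swap   : -320 -5
5      : -320 -5 5

[-320, -5, 5]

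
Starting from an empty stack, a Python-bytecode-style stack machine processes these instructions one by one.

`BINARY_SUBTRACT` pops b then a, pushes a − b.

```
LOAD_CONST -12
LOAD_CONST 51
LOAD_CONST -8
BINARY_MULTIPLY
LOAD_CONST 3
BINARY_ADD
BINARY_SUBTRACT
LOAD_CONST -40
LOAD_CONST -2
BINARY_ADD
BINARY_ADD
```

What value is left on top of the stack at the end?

LOAD_CONST -12  : -12
LOAD_CONST 51   : -12 51
LOAD_CONST -8   : -12 51 -8
BINARY_MULTIPLY : -12 -408
LOAD_CONST 3    : -12 -408 3
BINARY_ADD      : -12 -405
BINARY_SUBTRACT : 393
LOAD_CONST -40  : 393 -40
LOAD_CONST -2   : 393 -40 -2
BINARY_ADD      : 393 -42
BINARY_ADD      : 351

351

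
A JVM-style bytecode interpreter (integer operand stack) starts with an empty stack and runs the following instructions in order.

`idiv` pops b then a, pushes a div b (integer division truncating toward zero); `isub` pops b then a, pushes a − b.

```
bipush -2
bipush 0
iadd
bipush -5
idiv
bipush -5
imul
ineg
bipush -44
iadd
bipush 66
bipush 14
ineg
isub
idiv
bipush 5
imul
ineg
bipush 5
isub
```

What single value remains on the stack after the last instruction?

bipush -2  -> [-2]
bipush 0   -> [-2, 0]
iadd       -> [-2]
bipush -5  -> [-2, -5]
idiv       -> [0]
bipush -5  -> [0, -5]
imul       -> [0]
ineg       -> [0]
bipush -44 -> [0, -44]
iadd       -> [-44]
bipush 66  -> [-44, 66]
bipush 14  -> [-44, 66, 14]
ineg       -> [-44, 66, -14]
isub       -> [-44, 80]
idiv       -> [0]
bipush 5   -> [0, 5]
imul       -> [0]
ineg       -> [0]
bipush 5   -> [0, 5]
isub       -> [-5]

-5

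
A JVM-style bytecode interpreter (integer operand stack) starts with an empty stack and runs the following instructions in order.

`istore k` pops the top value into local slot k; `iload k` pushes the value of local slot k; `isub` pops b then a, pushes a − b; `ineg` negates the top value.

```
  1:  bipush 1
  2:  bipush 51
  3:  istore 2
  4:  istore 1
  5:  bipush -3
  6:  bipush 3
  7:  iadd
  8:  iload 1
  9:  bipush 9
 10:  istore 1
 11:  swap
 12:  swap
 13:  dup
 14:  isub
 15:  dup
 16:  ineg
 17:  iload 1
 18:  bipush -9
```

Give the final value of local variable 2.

bipush 1   1
bipush 51  1 51
istore 2   1
istore 1   (empty)
bipush -3  -3
bipush 3   -3 3
iadd       0
iload 1    0 1
bipush 9   0 1 9
istore 1   0 1
swap       1 0
swap       0 1
dup        0 1 1
isub       0 0
dup        0 0 0
ineg       0 0 0
iload 1    0 0 0 9
bipush -9  0 0 0 9 -9

51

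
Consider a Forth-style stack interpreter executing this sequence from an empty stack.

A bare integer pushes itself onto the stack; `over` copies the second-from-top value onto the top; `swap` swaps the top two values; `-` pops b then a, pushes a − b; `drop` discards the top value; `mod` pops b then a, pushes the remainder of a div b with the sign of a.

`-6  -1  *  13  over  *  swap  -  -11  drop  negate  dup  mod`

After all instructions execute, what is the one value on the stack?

0

-6     -> -6
-1     -> -6 -1
*      -> 6
13     -> 6 13
over   -> 6 13 6
*      -> 6 78
swap   -> 78 6
-      -> 72
-11    -> 72 -11
drop   -> 72
negate -> -72
dup    -> -72 -72
mod    -> 0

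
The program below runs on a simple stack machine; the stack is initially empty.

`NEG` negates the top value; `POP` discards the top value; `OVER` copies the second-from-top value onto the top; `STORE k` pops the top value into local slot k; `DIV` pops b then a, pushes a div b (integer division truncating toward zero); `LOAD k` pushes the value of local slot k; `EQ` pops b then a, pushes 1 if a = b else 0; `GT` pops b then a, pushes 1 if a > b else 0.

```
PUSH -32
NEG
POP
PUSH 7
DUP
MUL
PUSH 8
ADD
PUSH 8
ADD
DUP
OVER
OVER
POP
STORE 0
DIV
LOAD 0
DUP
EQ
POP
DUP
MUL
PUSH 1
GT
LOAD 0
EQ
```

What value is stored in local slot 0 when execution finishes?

PUSH -32  -32
NEG       32
POP       (empty)
PUSH 7    7
DUP       7 7
MUL       49
PUSH 8    49 8
ADD       57
PUSH 8    57 8
ADD       65
DUP       65 65
OVER      65 65 65
OVER      65 65 65 65
POP       65 65 65
STORE 0   65 65
DIV       1
LOAD 0    1 65
DUP       1 65 65
EQ        1 1
POP       1
DUP       1 1
MUL       1
PUSH 1    1 1
GT        0
LOAD 0    0 65
EQ        0

65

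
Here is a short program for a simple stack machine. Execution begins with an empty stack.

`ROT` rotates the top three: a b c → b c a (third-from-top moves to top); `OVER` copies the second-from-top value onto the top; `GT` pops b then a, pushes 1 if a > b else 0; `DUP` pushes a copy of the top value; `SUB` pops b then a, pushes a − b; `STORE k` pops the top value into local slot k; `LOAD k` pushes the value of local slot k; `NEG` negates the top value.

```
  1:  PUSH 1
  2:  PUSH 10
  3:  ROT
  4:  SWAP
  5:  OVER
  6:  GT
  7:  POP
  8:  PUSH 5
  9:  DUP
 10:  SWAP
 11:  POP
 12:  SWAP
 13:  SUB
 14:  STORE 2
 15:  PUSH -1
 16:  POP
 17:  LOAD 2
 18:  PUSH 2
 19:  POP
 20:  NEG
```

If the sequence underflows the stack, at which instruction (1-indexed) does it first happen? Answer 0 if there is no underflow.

3

PUSH 1  → 1
PUSH 10 → 1 10
ROT  — needs 3 operands, stack has 2 → underflow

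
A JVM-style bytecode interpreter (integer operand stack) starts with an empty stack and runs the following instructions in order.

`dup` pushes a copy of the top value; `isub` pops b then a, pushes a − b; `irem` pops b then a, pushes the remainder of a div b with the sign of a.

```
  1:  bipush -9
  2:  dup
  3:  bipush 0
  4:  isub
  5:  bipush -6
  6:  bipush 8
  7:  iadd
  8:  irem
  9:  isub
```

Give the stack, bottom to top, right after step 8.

[-9, -1]

bipush -9 : -9
dup       : -9 -9
bipush 0  : -9 -9 0
isub      : -9 -9
bipush -6 : -9 -9 -6
bipush 8  : -9 -9 -6 8
iadd      : -9 -9 2
irem      : -9 -1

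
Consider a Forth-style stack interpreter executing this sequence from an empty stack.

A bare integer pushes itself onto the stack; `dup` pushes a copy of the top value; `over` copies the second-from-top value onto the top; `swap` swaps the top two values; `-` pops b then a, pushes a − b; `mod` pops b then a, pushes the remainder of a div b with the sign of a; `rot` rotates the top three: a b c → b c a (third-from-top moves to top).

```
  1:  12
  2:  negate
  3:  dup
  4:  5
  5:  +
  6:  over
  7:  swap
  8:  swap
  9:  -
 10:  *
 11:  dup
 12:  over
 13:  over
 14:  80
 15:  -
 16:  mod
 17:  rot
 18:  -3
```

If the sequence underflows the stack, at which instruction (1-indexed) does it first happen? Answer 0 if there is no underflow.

12     -> 12
negate -> -12
dup    -> -12 -12
5      -> -12 -12 5
+      -> -12 -7
over   -> -12 -7 -12
swap   -> -12 -12 -7
swap   -> -12 -7 -12
-      -> -12 5
*      -> -60
dup    -> -60 -60
over   -> -60 -60 -60
over   -> -60 -60 -60 -60
80     -> -60 -60 -60 -60 80
-      -> -60 -60 -60 -140
mod    -> -60 -60 -60
rot    -> -60 -60 -60
-3     -> -60 -60 -60 -3

0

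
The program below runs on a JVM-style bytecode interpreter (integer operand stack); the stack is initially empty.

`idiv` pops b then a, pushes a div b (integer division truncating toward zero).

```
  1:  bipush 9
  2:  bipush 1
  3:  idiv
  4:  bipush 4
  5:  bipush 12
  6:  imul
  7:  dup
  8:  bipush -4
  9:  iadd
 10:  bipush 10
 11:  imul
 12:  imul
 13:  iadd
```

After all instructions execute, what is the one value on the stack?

bipush 9  : [9]
bipush 1  : [9, 1]
idiv      : [9]
bipush 4  : [9, 4]
bipush 12 : [9, 4, 12]
imul      : [9, 48]
dup       : [9, 48, 48]
bipush -4 : [9, 48, 48, -4]
iadd      : [9, 48, 44]
bipush 10 : [9, 48, 44, 10]
imul      : [9, 48, 440]
imul      : [9, 21120]
iadd      : [21129]

21129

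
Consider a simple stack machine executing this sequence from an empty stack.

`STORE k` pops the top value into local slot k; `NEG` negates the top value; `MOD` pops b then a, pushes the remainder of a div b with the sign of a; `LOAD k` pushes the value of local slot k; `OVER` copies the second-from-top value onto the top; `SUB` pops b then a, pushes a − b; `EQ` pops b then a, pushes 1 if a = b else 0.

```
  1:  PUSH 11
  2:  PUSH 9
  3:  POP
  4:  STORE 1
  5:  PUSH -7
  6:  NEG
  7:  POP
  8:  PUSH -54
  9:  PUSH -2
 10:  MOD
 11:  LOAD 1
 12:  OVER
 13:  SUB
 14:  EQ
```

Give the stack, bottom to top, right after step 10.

PUSH 11   11
PUSH 9    11 9
POP       11
STORE 1   (empty)
PUSH -7   -7
NEG       7
POP       (empty)
PUSH -54  -54
PUSH -2   -54 -2
MOD       0

[0]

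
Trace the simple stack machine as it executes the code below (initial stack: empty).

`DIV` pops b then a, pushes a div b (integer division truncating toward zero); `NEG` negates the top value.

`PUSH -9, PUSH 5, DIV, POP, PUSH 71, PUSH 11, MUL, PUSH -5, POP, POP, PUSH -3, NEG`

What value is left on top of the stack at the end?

PUSH -9 -> [-9]
PUSH 5  -> [-9, 5]
DIV     -> [-1]
POP     -> []
PUSH 71 -> [71]
PUSH 11 -> [71, 11]
MUL     -> [781]
PUSH -5 -> [781, -5]
POP     -> [781]
POP     -> []
PUSH -3 -> [-3]
NEG     -> [3]

3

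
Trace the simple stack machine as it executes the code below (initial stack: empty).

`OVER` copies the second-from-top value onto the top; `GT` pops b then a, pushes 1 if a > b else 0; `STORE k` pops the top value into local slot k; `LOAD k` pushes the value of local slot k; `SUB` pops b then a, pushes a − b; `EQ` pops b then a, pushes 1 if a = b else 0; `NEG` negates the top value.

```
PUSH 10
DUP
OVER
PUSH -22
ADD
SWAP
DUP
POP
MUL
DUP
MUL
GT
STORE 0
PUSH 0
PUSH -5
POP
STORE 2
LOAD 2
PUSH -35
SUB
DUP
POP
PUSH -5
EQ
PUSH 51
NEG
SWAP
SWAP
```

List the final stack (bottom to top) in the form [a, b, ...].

[0, -51]

PUSH 10   10
DUP       10 10
OVER      10 10 10
PUSH -22  10 10 10 -22
ADD       10 10 -12
SWAP      10 -12 10
DUP       10 -12 10 10
POP       10 -12 10
MUL       10 -120
DUP       10 -120 -120
MUL       10 14400
GT        0
STORE 0   (empty)
PUSH 0    0
PUSH -5   0 -5
POP       0
STORE 2   (empty)
LOAD 2    0
PUSH -35  0 -35
SUB       35
DUP       35 35
POP       35
PUSH -5   35 -5
EQ        0
PUSH 51   0 51
NEG       0 -51
SWAP      -51 0
SWAP      0 -51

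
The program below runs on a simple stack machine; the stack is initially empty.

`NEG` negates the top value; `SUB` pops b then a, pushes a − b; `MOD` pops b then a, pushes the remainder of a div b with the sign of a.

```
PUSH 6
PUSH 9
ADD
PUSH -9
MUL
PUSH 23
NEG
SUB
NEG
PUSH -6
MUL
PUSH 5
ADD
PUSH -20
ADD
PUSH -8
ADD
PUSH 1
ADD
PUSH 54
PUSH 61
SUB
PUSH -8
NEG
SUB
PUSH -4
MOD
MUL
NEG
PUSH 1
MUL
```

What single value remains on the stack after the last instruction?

PUSH 6   -> [6]
PUSH 9   -> [6, 9]
ADD      -> [15]
PUSH -9  -> [15, -9]
MUL      -> [-135]
PUSH 23  -> [-135, 23]
NEG      -> [-135, -23]
SUB      -> [-112]
NEG      -> [112]
PUSH -6  -> [112, -6]
MUL      -> [-672]
PUSH 5   -> [-672, 5]
ADD      -> [-667]
PUSH -20 -> [-667, -20]
ADD      -> [-687]
PUSH -8  -> [-687, -8]
ADD      -> [-695]
PUSH 1   -> [-695, 1]
ADD      -> [-694]
PUSH 54  -> [-694, 54]
PUSH 61  -> [-694, 54, 61]
SUB      -> [-694, -7]
PUSH -8  -> [-694, -7, -8]
NEG      -> [-694, -7, 8]
SUB      -> [-694, -15]
PUSH -4  -> [-694, -15, -4]
MOD      -> [-694, -3]
MUL      -> [2082]
NEG      -> [-2082]
PUSH 1   -> [-2082, 1]
MUL      -> [-2082]

-2082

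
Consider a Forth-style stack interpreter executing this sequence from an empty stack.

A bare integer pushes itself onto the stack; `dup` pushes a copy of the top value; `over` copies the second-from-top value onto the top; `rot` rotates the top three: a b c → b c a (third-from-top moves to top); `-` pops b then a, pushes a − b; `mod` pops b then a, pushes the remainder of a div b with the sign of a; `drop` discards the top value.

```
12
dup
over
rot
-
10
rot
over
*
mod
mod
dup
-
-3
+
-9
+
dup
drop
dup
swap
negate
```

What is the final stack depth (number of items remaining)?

2

12      12
dup     12 12
over    12 12 12
rot     12 12 12
-       12 0
10      12 0 10
rot     0 10 12
over    0 10 12 10
*       0 10 120
mod     0 10
mod     0
dup     0 0
-       0
-3      0 -3
+       -3
-9      -3 -9
+       -12
dup     -12 -12
drop    -12
dup     -12 -12
swap    -12 -12
negate  -12 12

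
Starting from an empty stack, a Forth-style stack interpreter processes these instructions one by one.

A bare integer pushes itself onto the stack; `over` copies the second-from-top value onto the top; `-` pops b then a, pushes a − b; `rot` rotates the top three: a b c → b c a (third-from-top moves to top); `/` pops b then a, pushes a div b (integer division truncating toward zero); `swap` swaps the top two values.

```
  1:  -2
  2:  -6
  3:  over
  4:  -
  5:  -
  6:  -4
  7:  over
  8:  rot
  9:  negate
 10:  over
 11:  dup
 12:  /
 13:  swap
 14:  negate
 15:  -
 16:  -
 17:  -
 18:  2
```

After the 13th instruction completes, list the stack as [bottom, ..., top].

-2     → [-2]
-6     → [-2, -6]
over   → [-2, -6, -2]
-      → [-2, -4]
-      → [2]
-4     → [2, -4]
over   → [2, -4, 2]
rot    → [-4, 2, 2]
negate → [-4, 2, -2]
over   → [-4, 2, -2, 2]
dup    → [-4, 2, -2, 2, 2]
/      → [-4, 2, -2, 1]
swap   → [-4, 2, 1, -2]

[-4, 2, 1, -2]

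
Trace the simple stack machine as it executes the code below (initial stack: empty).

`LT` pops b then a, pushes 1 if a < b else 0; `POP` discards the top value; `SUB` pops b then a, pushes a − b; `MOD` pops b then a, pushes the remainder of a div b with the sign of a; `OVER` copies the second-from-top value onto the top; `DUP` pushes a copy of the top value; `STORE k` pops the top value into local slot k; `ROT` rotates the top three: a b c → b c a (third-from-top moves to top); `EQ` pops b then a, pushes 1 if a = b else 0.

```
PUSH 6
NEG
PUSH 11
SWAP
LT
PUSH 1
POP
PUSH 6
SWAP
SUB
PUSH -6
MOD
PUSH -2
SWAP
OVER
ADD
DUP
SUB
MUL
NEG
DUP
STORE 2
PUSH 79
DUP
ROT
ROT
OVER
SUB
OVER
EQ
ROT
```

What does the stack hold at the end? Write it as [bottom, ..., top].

PUSH 6  → [6]
NEG     → [-6]
PUSH 11 → [-6, 11]
SWAP    → [11, -6]
LT      → [0]
PUSH 1  → [0, 1]
POP     → [0]
PUSH 6  → [0, 6]
SWAP    → [6, 0]
SUB     → [6]
PUSH -6 → [6, -6]
MOD     → [0]
PUSH -2 → [0, -2]
SWAP    → [-2, 0]
OVER    → [-2, 0, -2]
ADD     → [-2, -2]
DUP     → [-2, -2, -2]
SUB     → [-2, 0]
MUL     → [0]
NEG     → [0]
DUP     → [0, 0]
STORE 2 → [0]
PUSH 79 → [0, 79]
DUP     → [0, 79, 79]
ROT     → [79, 79, 0]
ROT     → [79, 0, 79]
OVER    → [79, 0, 79, 0]
SUB     → [79, 0, 79]
OVER    → [79, 0, 79, 0]
EQ      → [79, 0, 0]
ROT     → [0, 0, 79]

[0, 0, 79]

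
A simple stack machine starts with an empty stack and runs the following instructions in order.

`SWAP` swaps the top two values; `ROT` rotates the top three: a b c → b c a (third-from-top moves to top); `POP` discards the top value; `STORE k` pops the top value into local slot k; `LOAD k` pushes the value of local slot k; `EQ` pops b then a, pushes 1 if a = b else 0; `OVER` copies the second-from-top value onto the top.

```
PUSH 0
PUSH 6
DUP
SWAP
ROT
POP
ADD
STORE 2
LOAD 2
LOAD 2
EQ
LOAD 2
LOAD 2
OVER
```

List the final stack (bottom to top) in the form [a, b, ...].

[1, 12, 12, 12]

PUSH 0   0
PUSH 6   0 6
DUP      0 6 6
SWAP     0 6 6
ROT      6 6 0
POP      6 6
ADD      12
STORE 2  (empty)
LOAD 2   12
LOAD 2   12 12
EQ       1
LOAD 2   1 12
LOAD 2   1 12 12
OVER     1 12 12 12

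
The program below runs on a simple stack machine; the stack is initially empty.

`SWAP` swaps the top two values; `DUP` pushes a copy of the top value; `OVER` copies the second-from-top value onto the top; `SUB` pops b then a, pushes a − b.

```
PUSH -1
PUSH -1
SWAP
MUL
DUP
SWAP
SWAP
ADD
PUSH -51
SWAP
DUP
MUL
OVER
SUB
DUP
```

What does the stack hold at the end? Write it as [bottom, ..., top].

[-51, 55, 55]

PUSH -1  -> [-1]
PUSH -1  -> [-1, -1]
SWAP     -> [-1, -1]
MUL      -> [1]
DUP      -> [1, 1]
SWAP     -> [1, 1]
SWAP     -> [1, 1]
ADD      -> [2]
PUSH -51 -> [2, -51]
SWAP     -> [-51, 2]
DUP      -> [-51, 2, 2]
MUL      -> [-51, 4]
OVER     -> [-51, 4, -51]
SUB      -> [-51, 55]
DUP      -> [-51, 55, 55]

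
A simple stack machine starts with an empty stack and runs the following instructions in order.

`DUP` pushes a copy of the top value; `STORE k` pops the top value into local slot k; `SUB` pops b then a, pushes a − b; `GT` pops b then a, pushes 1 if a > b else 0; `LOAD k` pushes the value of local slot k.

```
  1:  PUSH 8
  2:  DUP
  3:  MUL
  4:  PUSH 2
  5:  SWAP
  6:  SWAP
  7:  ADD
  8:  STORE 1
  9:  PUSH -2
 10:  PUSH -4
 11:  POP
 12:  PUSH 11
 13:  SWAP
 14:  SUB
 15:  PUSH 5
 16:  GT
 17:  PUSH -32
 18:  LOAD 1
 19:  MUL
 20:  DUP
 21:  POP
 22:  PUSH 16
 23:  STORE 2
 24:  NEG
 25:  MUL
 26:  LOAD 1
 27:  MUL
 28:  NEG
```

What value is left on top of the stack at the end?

PUSH 8   : [8]
DUP      : [8, 8]
MUL      : [64]
PUSH 2   : [64, 2]
SWAP     : [2, 64]
SWAP     : [64, 2]
ADD      : [66]
STORE 1  : []
PUSH -2  : [-2]
PUSH -4  : [-2, -4]
POP      : [-2]
PUSH 11  : [-2, 11]
SWAP     : [11, -2]
SUB      : [13]
PUSH 5   : [13, 5]
GT       : [1]
PUSH -32 : [1, -32]
LOAD 1   : [1, -32, 66]
MUL      : [1, -2112]
DUP      : [1, -2112, -2112]
POP      : [1, -2112]
PUSH 16  : [1, -2112, 16]
STORE 2  : [1, -2112]
NEG      : [1, 2112]
MUL      : [2112]
LOAD 1   : [2112, 66]
MUL      : [139392]
NEG      : [-139392]

-139392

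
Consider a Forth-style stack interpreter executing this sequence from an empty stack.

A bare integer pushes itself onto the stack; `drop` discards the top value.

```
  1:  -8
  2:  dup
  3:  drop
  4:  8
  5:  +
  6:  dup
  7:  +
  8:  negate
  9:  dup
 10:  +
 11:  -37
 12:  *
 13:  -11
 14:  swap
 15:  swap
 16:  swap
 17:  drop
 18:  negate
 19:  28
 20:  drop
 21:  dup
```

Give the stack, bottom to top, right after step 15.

-8     -> [-8]
dup    -> [-8, -8]
drop   -> [-8]
8      -> [-8, 8]
+      -> [0]
dup    -> [0, 0]
+      -> [0]
negate -> [0]
dup    -> [0, 0]
+      -> [0]
-37    -> [0, -37]
*      -> [0]
-11    -> [0, -11]
swap   -> [-11, 0]
swap   -> [0, -11]

[0, -11]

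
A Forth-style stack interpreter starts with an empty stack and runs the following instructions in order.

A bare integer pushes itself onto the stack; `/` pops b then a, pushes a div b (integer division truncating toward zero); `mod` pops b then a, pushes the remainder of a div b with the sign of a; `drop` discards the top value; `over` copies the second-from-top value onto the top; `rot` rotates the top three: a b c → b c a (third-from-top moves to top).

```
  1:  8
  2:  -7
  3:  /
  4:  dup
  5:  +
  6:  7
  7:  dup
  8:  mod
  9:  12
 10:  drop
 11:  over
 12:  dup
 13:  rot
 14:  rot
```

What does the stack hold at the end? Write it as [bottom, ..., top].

8    → [8]
-7   → [8, -7]
/    → [-1]
dup  → [-1, -1]
+    → [-2]
7    → [-2, 7]
dup  → [-2, 7, 7]
mod  → [-2, 0]
12   → [-2, 0, 12]
drop → [-2, 0]
over → [-2, 0, -2]
dup  → [-2, 0, -2, -2]
rot  → [-2, -2, -2, 0]
rot  → [-2, -2, 0, -2]

[-2, -2, 0, -2]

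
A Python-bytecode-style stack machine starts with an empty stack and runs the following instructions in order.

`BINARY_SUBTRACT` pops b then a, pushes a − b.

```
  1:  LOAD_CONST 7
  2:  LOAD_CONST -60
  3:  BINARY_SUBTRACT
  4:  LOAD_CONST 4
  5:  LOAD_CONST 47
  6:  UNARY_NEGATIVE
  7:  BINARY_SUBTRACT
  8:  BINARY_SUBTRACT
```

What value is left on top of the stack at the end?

16

LOAD_CONST 7    -> [7]
LOAD_CONST -60  -> [7, -60]
BINARY_SUBTRACT -> [67]
LOAD_CONST 4    -> [67, 4]
LOAD_CONST 47   -> [67, 4, 47]
UNARY_NEGATIVE  -> [67, 4, -47]
BINARY_SUBTRACT -> [67, 51]
BINARY_SUBTRACT -> [16]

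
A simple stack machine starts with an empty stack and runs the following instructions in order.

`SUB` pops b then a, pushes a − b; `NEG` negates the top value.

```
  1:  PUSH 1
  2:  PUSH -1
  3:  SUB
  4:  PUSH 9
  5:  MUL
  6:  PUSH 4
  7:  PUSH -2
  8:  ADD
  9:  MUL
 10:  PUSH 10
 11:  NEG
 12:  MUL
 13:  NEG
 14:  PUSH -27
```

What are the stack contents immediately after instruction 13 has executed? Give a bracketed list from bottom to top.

[360]

PUSH 1   [1]
PUSH -1  [1, -1]
SUB      [2]
PUSH 9   [2, 9]
MUL      [18]
PUSH 4   [18, 4]
PUSH -2  [18, 4, -2]
ADD      [18, 2]
MUL      [36]
PUSH 10  [36, 10]
NEG      [36, -10]
MUL      [-360]
NEG      [360]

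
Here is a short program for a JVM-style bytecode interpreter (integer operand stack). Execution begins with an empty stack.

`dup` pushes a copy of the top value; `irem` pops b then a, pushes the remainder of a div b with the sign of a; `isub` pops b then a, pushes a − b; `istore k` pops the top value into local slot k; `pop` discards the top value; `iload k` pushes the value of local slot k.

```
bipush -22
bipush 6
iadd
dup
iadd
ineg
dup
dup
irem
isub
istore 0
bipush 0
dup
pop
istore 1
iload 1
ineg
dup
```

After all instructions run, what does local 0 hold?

bipush -22  [-22]
bipush 6    [-22, 6]
iadd        [-16]
dup         [-16, -16]
iadd        [-32]
ineg        [32]
dup         [32, 32]
dup         [32, 32, 32]
irem        [32, 0]
isub        [32]
istore 0    []
bipush 0    [0]
dup         [0, 0]
pop         [0]
istore 1    []
iload 1     [0]
ineg        [0]
dup         [0, 0]

32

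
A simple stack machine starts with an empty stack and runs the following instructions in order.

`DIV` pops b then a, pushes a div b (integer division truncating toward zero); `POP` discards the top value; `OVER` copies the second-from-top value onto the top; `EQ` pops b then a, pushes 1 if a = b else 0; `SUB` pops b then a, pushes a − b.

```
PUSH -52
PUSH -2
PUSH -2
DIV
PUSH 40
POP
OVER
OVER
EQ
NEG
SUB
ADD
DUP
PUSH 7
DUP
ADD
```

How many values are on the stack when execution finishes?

PUSH -52 -> [-52]
PUSH -2  -> [-52, -2]
PUSH -2  -> [-52, -2, -2]
DIV      -> [-52, 1]
PUSH 40  -> [-52, 1, 40]
POP      -> [-52, 1]
OVER     -> [-52, 1, -52]
OVER     -> [-52, 1, -52, 1]
EQ       -> [-52, 1, 0]
NEG      -> [-52, 1, 0]
SUB      -> [-52, 1]
ADD      -> [-51]
DUP      -> [-51, -51]
PUSH 7   -> [-51, -51, 7]
DUP      -> [-51, -51, 7, 7]
ADD      -> [-51, -51, 14]

3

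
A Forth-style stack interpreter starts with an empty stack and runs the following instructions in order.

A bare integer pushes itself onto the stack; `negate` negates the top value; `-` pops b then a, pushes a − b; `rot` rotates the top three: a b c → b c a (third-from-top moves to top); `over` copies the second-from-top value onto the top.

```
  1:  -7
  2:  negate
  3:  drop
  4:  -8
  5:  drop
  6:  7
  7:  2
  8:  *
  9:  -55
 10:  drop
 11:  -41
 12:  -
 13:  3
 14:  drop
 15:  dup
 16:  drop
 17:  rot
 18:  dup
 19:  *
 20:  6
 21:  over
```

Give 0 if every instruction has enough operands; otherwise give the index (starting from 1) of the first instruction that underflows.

17

-7     -> -7
negate -> 7
drop   -> (empty)
-8     -> -8
drop   -> (empty)
7      -> 7
2      -> 7 2
*      -> 14
-55    -> 14 -55
drop   -> 14
-41    -> 14 -41
-      -> 55
3      -> 55 3
drop   -> 55
dup    -> 55 55
drop   -> 55
rot  — needs 3 operands, stack has 1 → underflow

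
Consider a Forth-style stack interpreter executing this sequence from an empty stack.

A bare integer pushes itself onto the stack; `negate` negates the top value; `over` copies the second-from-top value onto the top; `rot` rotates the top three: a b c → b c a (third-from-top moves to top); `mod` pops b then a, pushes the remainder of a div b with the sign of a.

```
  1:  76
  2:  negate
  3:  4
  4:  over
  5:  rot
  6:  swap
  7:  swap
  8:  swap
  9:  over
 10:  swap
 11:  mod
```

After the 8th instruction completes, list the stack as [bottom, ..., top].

[4, -76, -76]

76     → 76
negate → -76
4      → -76 4
over   → -76 4 -76
rot    → 4 -76 -76
swap   → 4 -76 -76
swap   → 4 -76 -76
swap   → 4 -76 -76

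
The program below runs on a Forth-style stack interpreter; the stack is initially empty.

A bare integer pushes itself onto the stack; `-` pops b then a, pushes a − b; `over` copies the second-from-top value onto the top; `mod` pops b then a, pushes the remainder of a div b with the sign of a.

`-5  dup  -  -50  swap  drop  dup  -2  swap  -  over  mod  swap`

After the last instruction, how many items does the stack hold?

2

-5   : [-5]
dup  : [-5, -5]
-    : [0]
-50  : [0, -50]
swap : [-50, 0]
drop : [-50]
dup  : [-50, -50]
-2   : [-50, -50, -2]
swap : [-50, -2, -50]
-    : [-50, 48]
over : [-50, 48, -50]
mod  : [-50, 48]
swap : [48, -50]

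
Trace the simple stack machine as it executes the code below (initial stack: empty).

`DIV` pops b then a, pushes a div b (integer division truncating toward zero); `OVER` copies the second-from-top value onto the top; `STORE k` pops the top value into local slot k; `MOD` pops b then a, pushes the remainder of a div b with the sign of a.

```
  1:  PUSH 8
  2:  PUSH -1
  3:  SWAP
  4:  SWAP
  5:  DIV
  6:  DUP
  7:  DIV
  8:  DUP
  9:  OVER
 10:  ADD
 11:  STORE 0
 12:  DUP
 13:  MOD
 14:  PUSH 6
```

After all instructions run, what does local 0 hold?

PUSH 8  : 8
PUSH -1 : 8 -1
SWAP    : -1 8
SWAP    : 8 -1
DIV     : -8
DUP     : -8 -8
DIV     : 1
DUP     : 1 1
OVER    : 1 1 1
ADD     : 1 2
STORE 0 : 1
DUP     : 1 1
MOD     : 0
PUSH 6  : 0 6

2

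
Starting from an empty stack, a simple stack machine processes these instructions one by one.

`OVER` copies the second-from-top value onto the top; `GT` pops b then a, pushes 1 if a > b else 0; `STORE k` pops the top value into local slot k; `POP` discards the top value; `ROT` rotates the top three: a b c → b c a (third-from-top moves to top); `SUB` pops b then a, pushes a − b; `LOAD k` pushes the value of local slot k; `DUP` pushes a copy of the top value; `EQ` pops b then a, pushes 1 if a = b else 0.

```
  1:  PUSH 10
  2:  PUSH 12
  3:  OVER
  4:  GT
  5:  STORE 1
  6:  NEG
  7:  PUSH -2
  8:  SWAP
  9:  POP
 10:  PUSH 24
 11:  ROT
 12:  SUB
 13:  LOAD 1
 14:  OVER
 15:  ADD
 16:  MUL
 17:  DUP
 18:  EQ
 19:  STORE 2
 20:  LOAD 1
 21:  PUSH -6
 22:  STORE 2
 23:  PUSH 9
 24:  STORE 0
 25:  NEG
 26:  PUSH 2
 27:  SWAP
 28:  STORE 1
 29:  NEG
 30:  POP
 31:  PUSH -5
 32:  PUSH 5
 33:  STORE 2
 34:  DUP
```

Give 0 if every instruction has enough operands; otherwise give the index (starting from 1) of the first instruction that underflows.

PUSH 10  [10]
PUSH 12  [10, 12]
OVER     [10, 12, 10]
GT       [10, 1]
STORE 1  [10]
NEG      [-10]
PUSH -2  [-10, -2]
SWAP     [-2, -10]
POP      [-2]
PUSH 24  [-2, 24]
ROT  — needs 3 operands, stack has 2 → underflow

11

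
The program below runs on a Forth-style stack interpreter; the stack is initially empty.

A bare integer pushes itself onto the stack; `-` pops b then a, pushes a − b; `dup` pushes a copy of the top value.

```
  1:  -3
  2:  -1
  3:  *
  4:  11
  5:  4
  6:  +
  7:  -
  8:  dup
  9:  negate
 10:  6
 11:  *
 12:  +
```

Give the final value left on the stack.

-3      -3
-1      -3 -1
*       3
11      3 11
4       3 11 4
+       3 15
-       -12
dup     -12 -12
negate  -12 12
6       -12 12 6
*       -12 72
+       60

60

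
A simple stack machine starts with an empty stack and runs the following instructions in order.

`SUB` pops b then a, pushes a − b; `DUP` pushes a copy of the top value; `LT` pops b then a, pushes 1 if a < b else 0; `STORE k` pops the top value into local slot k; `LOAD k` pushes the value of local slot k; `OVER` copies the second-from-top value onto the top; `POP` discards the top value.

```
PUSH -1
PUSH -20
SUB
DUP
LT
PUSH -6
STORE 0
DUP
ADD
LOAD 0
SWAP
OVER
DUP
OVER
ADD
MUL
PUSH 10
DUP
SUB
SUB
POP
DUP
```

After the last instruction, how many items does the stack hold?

PUSH -1  -> -1
PUSH -20 -> -1 -20
SUB      -> 19
DUP      -> 19 19
LT       -> 0
PUSH -6  -> 0 -6
STORE 0  -> 0
DUP      -> 0 0
ADD      -> 0
LOAD 0   -> 0 -6
SWAP     -> -6 0
OVER     -> -6 0 -6
DUP      -> -6 0 -6 -6
OVER     -> -6 0 -6 -6 -6
ADD      -> -6 0 -6 -12
MUL      -> -6 0 72
PUSH 10  -> -6 0 72 10
DUP      -> -6 0 72 10 10
SUB      -> -6 0 72 0
SUB      -> -6 0 72
POP      -> -6 0
DUP      -> -6 0 0

3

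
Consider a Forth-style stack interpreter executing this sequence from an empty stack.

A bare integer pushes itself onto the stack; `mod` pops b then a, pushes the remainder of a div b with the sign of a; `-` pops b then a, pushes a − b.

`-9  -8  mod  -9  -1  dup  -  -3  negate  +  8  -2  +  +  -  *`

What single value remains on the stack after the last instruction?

-9     -> [-9]
-8     -> [-9, -8]
mod    -> [-1]
-9     -> [-1, -9]
-1     -> [-1, -9, -1]
dup    -> [-1, -9, -1, -1]
-      -> [-1, -9, 0]
-3     -> [-1, -9, 0, -3]
negate -> [-1, -9, 0, 3]
+      -> [-1, -9, 3]
8      -> [-1, -9, 3, 8]
-2     -> [-1, -9, 3, 8, -2]
+      -> [-1, -9, 3, 6]
+      -> [-1, -9, 9]
-      -> [-1, -18]
*      -> [18]

18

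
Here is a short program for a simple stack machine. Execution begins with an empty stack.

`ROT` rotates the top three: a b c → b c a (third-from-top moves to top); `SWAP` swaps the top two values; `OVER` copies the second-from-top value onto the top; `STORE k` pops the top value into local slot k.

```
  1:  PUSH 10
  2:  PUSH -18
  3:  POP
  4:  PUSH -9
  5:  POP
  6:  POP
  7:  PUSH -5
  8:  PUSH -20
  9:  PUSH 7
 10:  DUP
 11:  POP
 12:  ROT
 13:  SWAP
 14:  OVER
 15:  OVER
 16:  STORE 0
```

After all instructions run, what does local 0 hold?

PUSH 10  → 10
PUSH -18 → 10 -18
POP      → 10
PUSH -9  → 10 -9
POP      → 10
POP      → (empty)
PUSH -5  → -5
PUSH -20 → -5 -20
PUSH 7   → -5 -20 7
DUP      → -5 -20 7 7
POP      → -5 -20 7
ROT      → -20 7 -5
SWAP     → -20 -5 7
OVER     → -20 -5 7 -5
OVER     → -20 -5 7 -5 7
STORE 0  → -20 -5 7 -5

7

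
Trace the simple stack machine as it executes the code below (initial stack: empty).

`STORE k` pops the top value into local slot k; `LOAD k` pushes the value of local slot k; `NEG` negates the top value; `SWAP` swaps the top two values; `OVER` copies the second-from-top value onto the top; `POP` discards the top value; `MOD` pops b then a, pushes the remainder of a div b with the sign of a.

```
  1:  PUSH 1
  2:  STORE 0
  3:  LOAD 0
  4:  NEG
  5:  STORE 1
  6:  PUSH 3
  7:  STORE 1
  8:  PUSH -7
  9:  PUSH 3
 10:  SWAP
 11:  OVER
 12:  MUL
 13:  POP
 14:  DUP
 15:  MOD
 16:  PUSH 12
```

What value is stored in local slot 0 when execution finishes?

PUSH 1  -> [1]
STORE 0 -> []
LOAD 0  -> [1]
NEG     -> [-1]
STORE 1 -> []
PUSH 3  -> [3]
STORE 1 -> []
PUSH -7 -> [-7]
PUSH 3  -> [-7, 3]
SWAP    -> [3, -7]
OVER    -> [3, -7, 3]
MUL     -> [3, -21]
POP     -> [3]
DUP     -> [3, 3]
MOD     -> [0]
PUSH 12 -> [0, 12]

1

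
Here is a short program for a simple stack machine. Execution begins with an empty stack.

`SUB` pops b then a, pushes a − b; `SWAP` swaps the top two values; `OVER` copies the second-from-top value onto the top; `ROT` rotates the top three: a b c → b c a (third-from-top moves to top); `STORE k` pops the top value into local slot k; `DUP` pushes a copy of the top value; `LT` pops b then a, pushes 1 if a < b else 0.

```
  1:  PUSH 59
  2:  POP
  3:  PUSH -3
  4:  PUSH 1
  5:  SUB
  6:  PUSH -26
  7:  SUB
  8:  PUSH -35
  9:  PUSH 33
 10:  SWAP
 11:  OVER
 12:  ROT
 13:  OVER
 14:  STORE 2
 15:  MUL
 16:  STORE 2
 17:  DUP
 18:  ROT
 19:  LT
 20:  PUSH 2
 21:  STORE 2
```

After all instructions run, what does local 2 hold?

PUSH 59  : 59
POP      : (empty)
PUSH -3  : -3
PUSH 1   : -3 1
SUB      : -4
PUSH -26 : -4 -26
SUB      : 22
PUSH -35 : 22 -35
PUSH 33  : 22 -35 33
SWAP     : 22 33 -35
OVER     : 22 33 -35 33
ROT      : 22 -35 33 33
OVER     : 22 -35 33 33 33
STORE 2  : 22 -35 33 33
MUL      : 22 -35 1089
STORE 2  : 22 -35
DUP      : 22 -35 -35
ROT      : -35 -35 22
LT       : -35 1
PUSH 2   : -35 1 2
STORE 2  : -35 1

2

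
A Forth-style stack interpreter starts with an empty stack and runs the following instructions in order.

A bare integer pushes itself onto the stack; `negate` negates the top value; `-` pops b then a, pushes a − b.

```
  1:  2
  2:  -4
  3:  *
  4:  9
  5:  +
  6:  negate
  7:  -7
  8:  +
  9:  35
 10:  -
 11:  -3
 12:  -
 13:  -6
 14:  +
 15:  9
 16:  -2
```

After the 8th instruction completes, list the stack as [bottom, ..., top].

2      : [2]
-4     : [2, -4]
*      : [-8]
9      : [-8, 9]
+      : [1]
negate : [-1]
-7     : [-1, -7]
+      : [-8]

[-8]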